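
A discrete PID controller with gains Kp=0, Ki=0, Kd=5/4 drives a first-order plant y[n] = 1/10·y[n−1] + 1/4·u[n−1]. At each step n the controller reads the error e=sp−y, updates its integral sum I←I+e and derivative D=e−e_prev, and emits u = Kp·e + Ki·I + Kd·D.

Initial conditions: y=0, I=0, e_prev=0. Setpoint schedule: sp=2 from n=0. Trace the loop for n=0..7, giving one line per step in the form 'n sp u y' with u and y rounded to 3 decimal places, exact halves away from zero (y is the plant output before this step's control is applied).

0 2 2.500 0.000
1 2 -0.781 0.625
2 2 0.947 -0.133
3 2 -0.445 0.224
4 2 0.391 -0.089
5 2 -0.222 0.089
6 2 0.169 -0.047
7 2 -0.105 0.038

(exact arithmetic carried between steps; '≈' marks a value shown rounded to 6 d.p. or computed from one; I and e_prev carry over from the previous line; the table rounds u and y to 3 d.p., halves away from zero)
n=0: y=0, sp=2, e=sp−y=2; I=2, D=e−e_prev=2; u=0·2+0·2+5/4·2=2.5; next y=1/10·0+1/4·2.5=0.625
n=1: y=0.625, sp=2, e=sp−y=1.375; I=3.375, D=e−e_prev=-0.625; u=0·1.375+0·3.375+5/4·(-0.625)=-0.78125; next y=1/10·0.625+1/4·(-0.78125)≈-0.132813
n=2: y≈-0.132813, sp=2, e=sp−y≈2.132813; I≈5.507813, D=e−e_prev≈0.757813; u=0·2.132813+0·5.507813+5/4·0.757813≈0.947266; next y=1/10·(-0.132813)+1/4·0.947266≈0.223535
n=3: y≈0.223535, sp=2, e=sp−y≈1.776465; I≈7.284277, D=e−e_prev≈-0.356348; u=0·1.776465+0·7.284277+5/4·(-0.356348)≈-0.445435; next y=1/10·0.223535+1/4·(-0.445435)≈-0.089005
n=4: y≈-0.089005, sp=2, e=sp−y≈2.089005; I≈9.373282, D=e−e_prev≈0.312540; u=0·2.089005+0·9.373282+5/4·0.312540≈0.390675; next y=1/10·(-0.089005)+1/4·0.390675≈0.088768
n=5: y≈0.088768, sp=2, e=sp−y≈1.911232; I≈11.284514, D=e−e_prev≈-0.177773; u=0·1.911232+0·11.284514+5/4·(-0.177773)≈-0.222217; next y=1/10·0.088768+1/4·(-0.222217)≈-0.046677
n=6: y≈-0.046677, sp=2, e=sp−y≈2.046677; I≈13.331192, D=e−e_prev≈0.135446; u=0·2.046677+0·13.331192+5/4·0.135446≈0.169307; next y=1/10·(-0.046677)+1/4·0.169307≈0.037659
n=7: y≈0.037659, sp=2, e=sp−y≈1.962341; I≈15.293532, D=e−e_prev≈-0.084336; u=0·1.962341+0·15.293532+5/4·(-0.084336)≈-0.105421; next y=1/10·0.037659+1/4·(-0.105421)≈-0.022589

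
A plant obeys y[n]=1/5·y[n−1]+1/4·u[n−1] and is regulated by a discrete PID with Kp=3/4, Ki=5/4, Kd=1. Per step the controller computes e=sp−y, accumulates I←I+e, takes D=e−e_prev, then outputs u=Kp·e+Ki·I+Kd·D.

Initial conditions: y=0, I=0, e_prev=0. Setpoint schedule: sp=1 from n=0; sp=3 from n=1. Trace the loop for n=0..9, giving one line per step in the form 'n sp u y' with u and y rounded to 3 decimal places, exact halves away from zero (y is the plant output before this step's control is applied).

0 1 3.000 0.000
1 3 7.000 0.750
2 3 5.113 1.900
3 3 8.363 1.658
4 3 7.506 2.422
5 3 9.176 2.361
6 3 8.698 2.766
7 3 9.511 2.728
8 3 9.226 2.923
9 3 9.614 2.891

(exact arithmetic carried between steps; '≈' marks a value shown rounded to 6 d.p. or computed from one; I and e_prev carry over from the previous line; the table rounds u and y to 3 d.p., halves away from zero)
n=0: y=0, sp=1, e=sp−y=1; I=1, D=e−e_prev=1; u=3/4·1+5/4·1+1·1=3; next y=1/5·0+1/4·3=0.75
n=1: y=0.75, sp=3, e=sp−y=2.25; I=3.25, D=e−e_prev=1.25; u=3/4·2.25+5/4·3.25+1·1.25=7; next y=1/5·0.75+1/4·7=1.9
n=2: y=1.9, sp=3, e=sp−y=1.1; I=4.35, D=e−e_prev=-1.15; u=3/4·1.1+5/4·4.35+1·(-1.15)=5.1125; next y=1/5·1.9+1/4·5.1125=1.658125
n=3: y=1.658125, sp=3, e=sp−y=1.341875; I=5.691875, D=e−e_prev=0.241875; u=3/4·1.341875+5/4·5.691875+1·0.241875=8.363125; next y=1/5·1.658125+1/4·8.363125≈2.422406
n=4: y≈2.422406, sp=3, e=sp−y≈0.577594; I≈6.269469, D=e−e_prev≈-0.764281; u=3/4·0.577594+5/4·6.269469+1·(-0.764281)≈7.50575; next y=1/5·2.422406+1/4·7.50575≈2.360919
n=5: y≈2.360919, sp=3, e=sp−y≈0.639081; I≈6.90855, D=e−e_prev≈0.061488; u=3/4·0.639081+5/4·6.90855+1·0.061488≈9.176486; next y=1/5·2.360919+1/4·9.176486≈2.766305
n=6: y≈2.766305, sp=3, e=sp−y≈0.233695; I≈7.142245, D=e−e_prev≈-0.405386; u=3/4·0.233695+5/4·7.142245+1·(-0.405386)≈8.697691; next y=1/5·2.766305+1/4·8.697691≈2.727684
n=7: y≈2.727684, sp=3, e=sp−y≈0.272316; I≈7.414561, D=e−e_prev≈0.038622; u=3/4·0.272316+5/4·7.414561+1·0.038622≈9.511060; next y=1/5·2.727684+1/4·9.511060≈2.923302
n=8: y≈2.923302, sp=3, e=sp−y≈0.076698; I≈7.491259, D=e−e_prev≈-0.195618; u=3/4·0.076698+5/4·7.491259+1·(-0.195618)≈9.225980; next y=1/5·2.923302+1/4·9.225980≈2.891155
n=9: y≈2.891155, sp=3, e=sp−y≈0.108845; I≈7.600104, D=e−e_prev≈0.032146; u=3/4·0.108845+5/4·7.600104+1·0.032146≈9.613910; next y=1/5·2.891155+1/4·9.613910≈2.981709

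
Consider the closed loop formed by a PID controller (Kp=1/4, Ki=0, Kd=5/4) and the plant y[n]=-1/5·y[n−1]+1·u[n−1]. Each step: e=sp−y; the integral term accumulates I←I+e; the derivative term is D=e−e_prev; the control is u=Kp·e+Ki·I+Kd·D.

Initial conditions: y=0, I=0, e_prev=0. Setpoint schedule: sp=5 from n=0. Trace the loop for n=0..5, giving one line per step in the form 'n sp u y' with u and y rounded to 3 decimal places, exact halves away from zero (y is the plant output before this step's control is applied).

0 5 7.500 0.000
1 5 -10.000 7.500
2 5 27.875 -11.500
3 5 -58.388 30.175
4 5 135.603 -64.423
5 5 -302.009 148.487

(exact arithmetic carried between steps; '≈' marks a value shown rounded to 6 d.p. or computed from one; I and e_prev carry over from the previous line; the table rounds u and y to 3 d.p., halves away from zero)
n=0: y=0, sp=5, e=sp−y=5; I=5, D=e−e_prev=5; u=1/4·5+0·5+5/4·5=7.5; next y=-1/5·0+1·7.5=7.5
n=1: y=7.5, sp=5, e=sp−y=-2.5; I=2.5, D=e−e_prev=-7.5; u=1/4·(-2.5)+0·2.5+5/4·(-7.5)=-10; next y=-1/5·7.5+1·(-10)=-11.5
n=2: y=-11.5, sp=5, e=sp−y=16.5; I=19, D=e−e_prev=19; u=1/4·16.5+0·19+5/4·19=27.875; next y=-1/5·(-11.5)+1·27.875=30.175
n=3: y=30.175, sp=5, e=sp−y=-25.175; I=-6.175, D=e−e_prev=-41.675; u=1/4·(-25.175)+0·(-6.175)+5/4·(-41.675)=-58.3875; next y=-1/5·30.175+1·(-58.3875)=-64.4225
n=4: y=-64.4225, sp=5, e=sp−y=69.4225; I=63.2475, D=e−e_prev=94.5975; u=1/4·69.4225+0·63.2475+5/4·94.5975=135.6025; next y=-1/5·(-64.4225)+1·135.6025=148.487
n=5: y=148.487, sp=5, e=sp−y=-143.487; I=-80.2395, D=e−e_prev=-212.9095; u=1/4·(-143.487)+0·(-80.2395)+5/4·(-212.9095)=-302.008625; next y=-1/5·148.487+1·(-302.008625)=-331.706025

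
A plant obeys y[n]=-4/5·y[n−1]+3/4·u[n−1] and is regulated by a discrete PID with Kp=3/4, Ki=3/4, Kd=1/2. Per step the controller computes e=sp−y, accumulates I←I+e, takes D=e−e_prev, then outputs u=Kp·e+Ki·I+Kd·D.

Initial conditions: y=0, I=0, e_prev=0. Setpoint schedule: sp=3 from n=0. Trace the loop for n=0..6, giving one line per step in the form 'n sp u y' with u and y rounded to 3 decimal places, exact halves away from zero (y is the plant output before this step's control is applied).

(exact arithmetic carried between steps; '≈' marks a value shown rounded to 6 d.p. or computed from one; I and e_prev carry over from the previous line; the table rounds u and y to 3 d.p., halves away from zero)
n=0: y=0, sp=3, e=sp−y=3; I=3, D=e−e_prev=3; u=3/4·3+3/4·3+1/2·3=6; next y=-4/5·0+3/4·6=4.5
n=1: y=4.5, sp=3, e=sp−y=-1.5; I=1.5, D=e−e_prev=-4.5; u=3/4·(-1.5)+3/4·1.5+1/2·(-4.5)=-2.25; next y=-4/5·4.5+3/4·(-2.25)=-5.2875
n=2: y=-5.2875, sp=3, e=sp−y=8.2875; I=9.7875, D=e−e_prev=9.7875; u=3/4·8.2875+3/4·9.7875+1/2·9.7875=18.45; next y=-4/5·(-5.2875)+3/4·18.45=18.0675
n=3: y=18.0675, sp=3, e=sp−y=-15.0675; I=-5.28, D=e−e_prev=-23.355; u=3/4·(-15.0675)+3/4·(-5.28)+1/2·(-23.355)=-26.938125; next y=-4/5·18.0675+3/4·(-26.938125)≈-34.657594
n=4: y≈-34.657594, sp=3, e=sp−y≈37.657594; I≈32.377594, D=e−e_prev≈52.725094; u=3/4·37.657594+3/4·32.377594+1/2·52.725094≈78.888938; next y=-4/5·(-34.657594)+3/4·78.888938≈86.892778
n=5: y≈86.892778, sp=3, e=sp−y≈-83.892778; I≈-51.515184, D=e−e_prev≈-121.550372; u=3/4·(-83.892778)+3/4·(-51.515184)+1/2·(-121.550372)≈-162.331158; next y=-4/5·86.892778+3/4·(-162.331158)≈-191.262591
n=6: y≈-191.262591, sp=3, e=sp−y≈194.262591; I≈142.747406, D=e−e_prev≈278.155369; u=3/4·194.262591+3/4·142.747406+1/2·278.155369≈391.835183; next y=-4/5·(-191.262591)+3/4·391.835183≈446.886460

0 3 6.000 0.000
1 3 -2.250 4.500
2 3 18.450 -5.288
3 3 -26.938 18.068
4 3 78.889 -34.658
5 3 -162.331 86.893
6 3 391.835 -191.263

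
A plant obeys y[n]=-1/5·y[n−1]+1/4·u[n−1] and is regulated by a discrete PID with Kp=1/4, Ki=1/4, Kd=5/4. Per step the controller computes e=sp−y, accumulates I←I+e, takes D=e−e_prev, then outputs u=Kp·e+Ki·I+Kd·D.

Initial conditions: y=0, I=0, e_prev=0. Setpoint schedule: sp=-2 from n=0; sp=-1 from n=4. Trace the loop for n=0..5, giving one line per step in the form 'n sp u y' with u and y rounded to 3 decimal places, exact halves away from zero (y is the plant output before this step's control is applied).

0 -2 -3.500 0.000
1 -2 0.031 -0.875
2 -2 -3.195 0.183
3 -2 -0.637 -0.835
4 -1 -1.926 0.008
5 -1 -1.515 -0.483

(exact arithmetic carried between steps; '≈' marks a value shown rounded to 6 d.p. or computed from one; I and e_prev carry over from the previous line; the table rounds u and y to 3 d.p., halves away from zero)
n=0: y=0, sp=-2, e=sp−y=-2; I=-2, D=e−e_prev=-2; u=1/4·(-2)+1/4·(-2)+5/4·(-2)=-3.5; next y=-1/5·0+1/4·(-3.5)=-0.875
n=1: y=-0.875, sp=-2, e=sp−y=-1.125; I=-3.125, D=e−e_prev=0.875; u=1/4·(-1.125)+1/4·(-3.125)+5/4·0.875=0.03125; next y=-1/5·(-0.875)+1/4·0.03125≈0.182813
n=2: y≈0.182813, sp=-2, e=sp−y≈-2.182813; I≈-5.307813, D=e−e_prev≈-1.057813; u=1/4·(-2.182813)+1/4·(-5.307813)+5/4·(-1.057813)≈-3.194922; next y=-1/5·0.182813+1/4·(-3.194922)≈-0.835293
n=3: y≈-0.835293, sp=-2, e=sp−y≈-1.164707; I≈-6.472520, D=e−e_prev≈1.018105; u=1/4·(-1.164707)+1/4·(-6.472520)+5/4·1.018105≈-0.636675; next y=-1/5·(-0.835293)+1/4·(-0.636675)≈0.007890
n=4: y≈0.007890, sp=-1, e=sp−y≈-1.007890; I≈-7.480409, D=e−e_prev≈0.156817; u=1/4·(-1.007890)+1/4·(-7.480409)+5/4·0.156817≈-1.926053; next y=-1/5·0.007890+1/4·(-1.926053)≈-0.483091
n=5: y≈-0.483091, sp=-1, e=sp−y≈-0.516909; I≈-7.997318, D=e−e_prev≈0.490981; u=1/4·(-0.516909)+1/4·(-7.997318)+5/4·0.490981≈-1.514830; next y=-1/5·(-0.483091)+1/4·(-1.514830)≈-0.282089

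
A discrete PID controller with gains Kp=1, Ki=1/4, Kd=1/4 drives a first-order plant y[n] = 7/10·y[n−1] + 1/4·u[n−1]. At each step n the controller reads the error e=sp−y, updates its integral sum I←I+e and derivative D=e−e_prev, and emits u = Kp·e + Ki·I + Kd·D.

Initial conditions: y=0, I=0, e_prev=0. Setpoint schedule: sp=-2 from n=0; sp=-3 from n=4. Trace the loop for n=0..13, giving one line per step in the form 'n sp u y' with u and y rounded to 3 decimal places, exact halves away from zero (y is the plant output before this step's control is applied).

0 -2 -3.000 0.000
1 -2 -1.875 -0.750
2 -2 -2.009 -0.994
3 -2 -2.016 -1.198
4 -3 -3.550 -1.342
5 -3 -3.024 -1.827
6 -3 -3.126 -2.035
7 -3 -3.163 -2.206
8 -3 -3.211 -2.335
9 -3 -3.256 -2.437
10 -3 -3.298 -2.520
11 -3 -3.336 -2.589
12 -3 -3.370 -2.646
13 -3 -3.400 -2.695

(exact arithmetic carried between steps; '≈' marks a value shown rounded to 6 d.p. or computed from one; I and e_prev carry over from the previous line; the table rounds u and y to 3 d.p., halves away from zero)
n=0: y=0, sp=-2, e=sp−y=-2; I=-2, D=e−e_prev=-2; u=1·(-2)+1/4·(-2)+1/4·(-2)=-3; next y=7/10·0+1/4·(-3)=-0.75
n=1: y=-0.75, sp=-2, e=sp−y=-1.25; I=-3.25, D=e−e_prev=0.75; u=1·(-1.25)+1/4·(-3.25)+1/4·0.75=-1.875; next y=7/10·(-0.75)+1/4·(-1.875)=-0.99375
n=2: y=-0.99375, sp=-2, e=sp−y=-1.00625; I=-4.25625, D=e−e_prev=0.24375; u=1·(-1.00625)+1/4·(-4.25625)+1/4·0.24375=-2.009375; next y=7/10·(-0.99375)+1/4·(-2.009375)≈-1.197969
n=3: y≈-1.197969, sp=-2, e=sp−y≈-0.802031; I≈-5.058281, D=e−e_prev≈0.204219; u=1·(-0.802031)+1/4·(-5.058281)+1/4·0.204219≈-2.015547; next y=7/10·(-1.197969)+1/4·(-2.015547)≈-1.342465
n=4: y≈-1.342465, sp=-3, e=sp−y≈-1.657535; I≈-6.715816, D=e−e_prev≈-0.855504; u=1·(-1.657535)+1/4·(-6.715816)+1/4·(-0.855504)≈-3.550365; next y=7/10·(-1.342465)+1/4·(-3.550365)≈-1.827317
n=5: y≈-1.827317, sp=-3, e=sp−y≈-1.172683; I≈-7.888500, D=e−e_prev≈0.484852; u=1·(-1.172683)+1/4·(-7.888500)+1/4·0.484852≈-3.023595; next y=7/10·(-1.827317)+1/4·(-3.023595)≈-2.035021
n=6: y≈-2.035021, sp=-3, e=sp−y≈-0.964979; I≈-8.853479, D=e−e_prev≈0.207704; u=1·(-0.964979)+1/4·(-8.853479)+1/4·0.207704≈-3.126423; next y=7/10·(-2.035021)+1/4·(-3.126423)≈-2.206120
n=7: y≈-2.206120, sp=-3, e=sp−y≈-0.793880; I≈-9.647359, D=e−e_prev≈0.171100; u=1·(-0.793880)+1/4·(-9.647359)+1/4·0.171100≈-3.162945; next y=7/10·(-2.206120)+1/4·(-3.162945)≈-2.335020
n=8: y≈-2.335020, sp=-3, e=sp−y≈-0.664980; I≈-10.312339, D=e−e_prev≈0.128900; u=1·(-0.664980)+1/4·(-10.312339)+1/4·0.128900≈-3.210839; next y=7/10·(-2.335020)+1/4·(-3.210839)≈-2.437224
n=9: y≈-2.437224, sp=-3, e=sp−y≈-0.562776; I≈-10.875115, D=e−e_prev≈0.102204; u=1·(-0.562776)+1/4·(-10.875115)+1/4·0.102204≈-3.256004; next y=7/10·(-2.437224)+1/4·(-3.256004)≈-2.520058
n=10: y≈-2.520058, sp=-3, e=sp−y≈-0.479942; I≈-11.355057, D=e−e_prev≈0.082834; u=1·(-0.479942)+1/4·(-11.355057)+1/4·0.082834≈-3.297998; next y=7/10·(-2.520058)+1/4·(-3.297998)≈-2.588540
n=11: y≈-2.588540, sp=-3, e=sp−y≈-0.411460; I≈-11.766517, D=e−e_prev≈0.068482; u=1·(-0.411460)+1/4·(-11.766517)+1/4·0.068482≈-3.335969; next y=7/10·(-2.588540)+1/4·(-3.335969)≈-2.645970
n=12: y≈-2.645970, sp=-3, e=sp−y≈-0.354030; I≈-12.120547, D=e−e_prev≈0.057430; u=1·(-0.354030)+1/4·(-12.120547)+1/4·0.057430≈-3.369809; next y=7/10·(-2.645970)+1/4·(-3.369809)≈-2.694631
n=13: y≈-2.694631, sp=-3, e=sp−y≈-0.305369; I≈-12.425915, D=e−e_prev≈0.048661; u=1·(-0.305369)+1/4·(-12.425915)+1/4·0.048661≈-3.399682; next y=7/10·(-2.694631)+1/4·(-3.399682)≈-2.736163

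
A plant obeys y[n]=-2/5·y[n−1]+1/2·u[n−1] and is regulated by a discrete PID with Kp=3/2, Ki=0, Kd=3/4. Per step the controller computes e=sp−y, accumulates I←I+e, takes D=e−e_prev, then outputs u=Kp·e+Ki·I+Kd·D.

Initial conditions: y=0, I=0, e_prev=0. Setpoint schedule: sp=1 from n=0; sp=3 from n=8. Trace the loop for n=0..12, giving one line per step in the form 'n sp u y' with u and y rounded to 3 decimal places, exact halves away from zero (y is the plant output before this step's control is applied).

0 1 2.250 0.000
1 1 -1.031 1.125
2 1 4.516 -0.966
3 1 -5.174 2.644
4 1 11.684 -3.645
5 1 -17.659 7.300
6 1 33.412 -11.750
7 1 -55.475 21.406
8 3 103.728 -36.300
9 3 -172.089 66.384
10 3 307.634 -112.598
11 3 -527.375 198.856
12 3 925.910 -343.230

(exact arithmetic carried between steps; '≈' marks a value shown rounded to 6 d.p. or computed from one; I and e_prev carry over from the previous line; the table rounds u and y to 3 d.p., halves away from zero)
n=0: y=0, sp=1, e=sp−y=1; I=1, D=e−e_prev=1; u=3/2·1+0·1+3/4·1=2.25; next y=-2/5·0+1/2·2.25=1.125
n=1: y=1.125, sp=1, e=sp−y=-0.125; I=0.875, D=e−e_prev=-1.125; u=3/2·(-0.125)+0·0.875+3/4·(-1.125)=-1.03125; next y=-2/5·1.125+1/2·(-1.03125)=-0.965625
n=2: y=-0.965625, sp=1, e=sp−y=1.965625; I=2.840625, D=e−e_prev=2.090625; u=3/2·1.965625+0·2.840625+3/4·2.090625≈4.516406; next y=-2/5·(-0.965625)+1/2·4.516406≈2.644453
n=3: y≈2.644453, sp=1, e=sp−y≈-1.644453; I≈1.196172, D=e−e_prev≈-3.610078; u=3/2·(-1.644453)+0·1.196172+3/4·(-3.610078)≈-5.174238; next y=-2/5·2.644453+1/2·(-5.174238)≈-3.644900
n=4: y≈-3.644900, sp=1, e=sp−y≈4.644900; I≈5.841072, D=e−e_prev≈6.289354; u=3/2·4.644900+0·5.841072+3/4·6.289354≈11.684366; next y=-2/5·(-3.644900)+1/2·11.684366≈7.300143
n=5: y≈7.300143, sp=1, e=sp−y≈-6.300143; I≈-0.459071, D=e−e_prev≈-10.945043; u=3/2·(-6.300143)+0·(-0.459071)+3/4·(-10.945043)≈-17.658997; next y=-2/5·7.300143+1/2·(-17.658997)≈-11.749556
n=6: y≈-11.749556, sp=1, e=sp−y≈12.749556; I≈12.290485, D=e−e_prev≈19.049699; u=3/2·12.749556+0·12.290485+3/4·19.049699≈33.411608; next y=-2/5·(-11.749556)+1/2·33.411608≈21.405626
n=7: y≈21.405626, sp=1, e=sp−y≈-20.405626; I≈-8.115141, D=e−e_prev≈-33.155182; u=3/2·(-20.405626)+0·(-8.115141)+3/4·(-33.155182)≈-55.474826; next y=-2/5·21.405626+1/2·(-55.474826)≈-36.299663
n=8: y≈-36.299663, sp=3, e=sp−y≈39.299663; I≈31.184522, D=e−e_prev≈59.705289; u=3/2·39.299663+0·31.184522+3/4·59.705289≈103.728462; next y=-2/5·(-36.299663)+1/2·103.728462≈66.384096
n=9: y≈66.384096, sp=3, e=sp−y≈-63.384096; I≈-32.199574, D=e−e_prev≈-102.683760; u=3/2·(-63.384096)+0·(-32.199574)+3/4·(-102.683760)≈-172.088964; next y=-2/5·66.384096+1/2·(-172.088964)≈-112.598121
n=10: y≈-112.598121, sp=3, e=sp−y≈115.598121; I≈83.398546, D=e−e_prev≈178.982217; u=3/2·115.598121+0·83.398546+3/4·178.982217≈307.633844; next y=-2/5·(-112.598121)+1/2·307.633844≈198.856170
n=11: y≈198.856170, sp=3, e=sp−y≈-195.856170; I≈-112.457624, D=e−e_prev≈-311.454291; u=3/2·(-195.856170)+0·(-112.457624)+3/4·(-311.454291)≈-527.374973; next y=-2/5·198.856170+1/2·(-527.374973)≈-343.229955
n=12: y≈-343.229955, sp=3, e=sp−y≈346.229955; I≈233.772331, D=e−e_prev≈542.086125; u=3/2·346.229955+0·233.772331+3/4·542.086125≈925.909525; next y=-2/5·(-343.229955)+1/2·925.909525≈600.246744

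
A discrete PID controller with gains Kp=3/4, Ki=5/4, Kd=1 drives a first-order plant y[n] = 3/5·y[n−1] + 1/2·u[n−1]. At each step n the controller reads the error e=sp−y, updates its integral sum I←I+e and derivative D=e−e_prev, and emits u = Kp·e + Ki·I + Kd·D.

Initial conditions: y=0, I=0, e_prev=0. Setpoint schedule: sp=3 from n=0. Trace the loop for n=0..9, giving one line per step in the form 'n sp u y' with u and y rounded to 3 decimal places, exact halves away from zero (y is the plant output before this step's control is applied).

0 3 9.000 0.000
1 3 -3.750 4.500
2 3 9.900 0.825
3 3 -4.916 5.445
4 3 10.556 0.809
5 3 -6.205 5.763
6 3 11.518 0.356
7 3 -7.435 5.973
8 3 12.786 -0.134
9 3 -8.742 6.313

(exact arithmetic carried between steps; '≈' marks a value shown rounded to 6 d.p. or computed from one; I and e_prev carry over from the previous line; the table rounds u and y to 3 d.p., halves away from zero)
n=0: y=0, sp=3, e=sp−y=3; I=3, D=e−e_prev=3; u=3/4·3+5/4·3+1·3=9; next y=3/5·0+1/2·9=4.5
n=1: y=4.5, sp=3, e=sp−y=-1.5; I=1.5, D=e−e_prev=-4.5; u=3/4·(-1.5)+5/4·1.5+1·(-4.5)=-3.75; next y=3/5·4.5+1/2·(-3.75)=0.825
n=2: y=0.825, sp=3, e=sp−y=2.175; I=3.675, D=e−e_prev=3.675; u=3/4·2.175+5/4·3.675+1·3.675=9.9; next y=3/5·0.825+1/2·9.9=5.445
n=3: y=5.445, sp=3, e=sp−y=-2.445; I=1.23, D=e−e_prev=-4.62; u=3/4·(-2.445)+5/4·1.23+1·(-4.62)=-4.91625; next y=3/5·5.445+1/2·(-4.91625)=0.808875
n=4: y=0.808875, sp=3, e=sp−y=2.191125; I=3.421125, D=e−e_prev=4.636125; u=3/4·2.191125+5/4·3.421125+1·4.636125=10.555875; next y=3/5·0.808875+1/2·10.555875≈5.763263
n=5: y≈5.763263, sp=3, e=sp−y≈-2.763263; I≈0.657863, D=e−e_prev≈-4.954388; u=3/4·(-2.763263)+5/4·0.657863+1·(-4.954388)≈-6.204506; next y=3/5·5.763263+1/2·(-6.204506)≈0.355704
n=6: y≈0.355704, sp=3, e=sp−y≈2.644296; I≈3.302158, D=e−e_prev≈5.407558; u=3/4·2.644296+5/4·3.302158+1·5.407558≈11.518478; next y=3/5·0.355704+1/2·11.518478≈5.972661
n=7: y≈5.972661, sp=3, e=sp−y≈-2.972661; I≈0.329497, D=e−e_prev≈-5.616957; u=3/4·(-2.972661)+5/4·0.329497+1·(-5.616957)≈-7.434582; next y=3/5·5.972661+1/2·(-7.434582)≈-0.133694
n=8: y≈-0.133694, sp=3, e=sp−y≈3.133694; I≈3.463191, D=e−e_prev≈6.106356; u=3/4·3.133694+5/4·3.463191+1·6.106356≈12.785615; next y=3/5·(-0.133694)+1/2·12.785615≈6.312591
n=9: y≈6.312591, sp=3, e=sp−y≈-3.312591; I≈0.150600, D=e−e_prev≈-6.446285; u=3/4·(-3.312591)+5/4·0.150600+1·(-6.446285)≈-8.742478; next y=3/5·6.312591+1/2·(-8.742478)≈-0.583685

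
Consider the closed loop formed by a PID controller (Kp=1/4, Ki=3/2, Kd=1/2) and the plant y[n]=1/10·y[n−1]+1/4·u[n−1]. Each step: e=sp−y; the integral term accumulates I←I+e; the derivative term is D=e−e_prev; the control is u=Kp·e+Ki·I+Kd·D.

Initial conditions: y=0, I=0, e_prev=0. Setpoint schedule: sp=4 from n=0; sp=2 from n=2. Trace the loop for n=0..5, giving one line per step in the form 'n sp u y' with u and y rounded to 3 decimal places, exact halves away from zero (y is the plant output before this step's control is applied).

(exact arithmetic carried between steps; '≈' marks a value shown rounded to 6 d.p. or computed from one; I and e_prev carry over from the previous line; the table rounds u and y to 3 d.p., halves away from zero)
n=0: y=0, sp=4, e=sp−y=4; I=4, D=e−e_prev=4; u=1/4·4+3/2·4+1/2·4=9; next y=1/10·0+1/4·9=2.25
n=1: y=2.25, sp=4, e=sp−y=1.75; I=5.75, D=e−e_prev=-2.25; u=1/4·1.75+3/2·5.75+1/2·(-2.25)=7.9375; next y=1/10·2.25+1/4·7.9375=2.209375
n=2: y=2.209375, sp=2, e=sp−y=-0.209375; I=5.540625, D=e−e_prev=-1.959375; u=1/4·(-0.209375)+3/2·5.540625+1/2·(-1.959375)≈7.278906; next y=1/10·2.209375+1/4·7.278906≈2.040664
n=3: y≈2.040664, sp=2, e=sp−y≈-0.040664; I≈5.499961, D=e−e_prev≈0.168711; u=1/4·(-0.040664)+3/2·5.499961+1/2·0.168711≈8.324131; next y=1/10·2.040664+1/4·8.324131≈2.285099
n=4: y≈2.285099, sp=2, e=sp−y≈-0.285099; I≈5.214862, D=e−e_prev≈-0.244435; u=1/4·(-0.285099)+3/2·5.214862+1/2·(-0.244435)≈7.628800; next y=1/10·2.285099+1/4·7.628800≈2.135710
n=5: y≈2.135710, sp=2, e=sp−y≈-0.135710; I≈5.079152, D=e−e_prev≈0.149389; u=1/4·(-0.135710)+3/2·5.079152+1/2·0.149389≈7.659495; next y=1/10·2.135710+1/4·7.659495≈2.128445

0 4 9.000 0.000
1 4 7.938 2.250
2 2 7.279 2.209
3 2 8.324 2.041
4 2 7.629 2.285
5 2 7.659 2.136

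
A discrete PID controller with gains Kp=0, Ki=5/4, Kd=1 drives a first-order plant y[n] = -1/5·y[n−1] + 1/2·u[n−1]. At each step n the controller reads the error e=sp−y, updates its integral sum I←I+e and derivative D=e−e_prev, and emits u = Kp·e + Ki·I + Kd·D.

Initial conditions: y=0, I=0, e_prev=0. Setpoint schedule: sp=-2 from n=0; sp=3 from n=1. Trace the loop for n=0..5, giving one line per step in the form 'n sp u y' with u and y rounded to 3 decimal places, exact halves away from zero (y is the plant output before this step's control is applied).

0 -2 -4.500 0.000
1 3 11.313 -2.250
2 3 -8.177 6.106
3 3 21.982 -5.310
4 3 -18.112 12.053
5 3 40.854 -11.467

(exact arithmetic carried between steps; '≈' marks a value shown rounded to 6 d.p. or computed from one; I and e_prev carry over from the previous line; the table rounds u and y to 3 d.p., halves away from zero)
n=0: y=0, sp=-2, e=sp−y=-2; I=-2, D=e−e_prev=-2; u=0·(-2)+5/4·(-2)+1·(-2)=-4.5; next y=-1/5·0+1/2·(-4.5)=-2.25
n=1: y=-2.25, sp=3, e=sp−y=5.25; I=3.25, D=e−e_prev=7.25; u=0·5.25+5/4·3.25+1·7.25=11.3125; next y=-1/5·(-2.25)+1/2·11.3125=6.10625
n=2: y=6.10625, sp=3, e=sp−y=-3.10625; I=0.14375, D=e−e_prev=-8.35625; u=0·(-3.10625)+5/4·0.14375+1·(-8.35625)≈-8.176563; next y=-1/5·6.10625+1/2·(-8.176563)≈-5.309531
n=3: y≈-5.309531, sp=3, e=sp−y≈8.309531; I≈8.453281, D=e−e_prev≈11.415781; u=0·8.309531+5/4·8.453281+1·11.415781≈21.982383; next y=-1/5·(-5.309531)+1/2·21.982383≈12.053098
n=4: y≈12.053098, sp=3, e=sp−y≈-9.053098; I≈-0.599816, D=e−e_prev≈-17.362629; u=0·(-9.053098)+5/4·(-0.599816)+1·(-17.362629)≈-18.112399; next y=-1/5·12.053098+1/2·(-18.112399)≈-11.466819
n=5: y≈-11.466819, sp=3, e=sp−y≈14.466819; I≈13.867003, D=e−e_prev≈23.519917; u=0·14.466819+5/4·13.867003+1·23.519917≈40.853670; next y=-1/5·(-11.466819)+1/2·40.853670≈22.720199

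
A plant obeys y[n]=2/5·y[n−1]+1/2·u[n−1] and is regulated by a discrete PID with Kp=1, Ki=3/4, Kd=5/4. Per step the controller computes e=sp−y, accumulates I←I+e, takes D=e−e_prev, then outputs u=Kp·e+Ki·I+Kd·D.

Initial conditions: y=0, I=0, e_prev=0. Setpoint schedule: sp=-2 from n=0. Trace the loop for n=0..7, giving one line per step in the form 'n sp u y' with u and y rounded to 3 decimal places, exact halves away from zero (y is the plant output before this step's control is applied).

(exact arithmetic carried between steps; '≈' marks a value shown rounded to 6 d.p. or computed from one; I and e_prev carry over from the previous line; the table rounds u and y to 3 d.p., halves away from zero)
n=0: y=0, sp=-2, e=sp−y=-2; I=-2, D=e−e_prev=-2; u=1·(-2)+3/4·(-2)+5/4·(-2)=-6; next y=2/5·0+1/2·(-6)=-3
n=1: y=-3, sp=-2, e=sp−y=1; I=-1, D=e−e_prev=3; u=1·1+3/4·(-1)+5/4·3=4; next y=2/5·(-3)+1/2·4=0.8
n=2: y=0.8, sp=-2, e=sp−y=-2.8; I=-3.8, D=e−e_prev=-3.8; u=1·(-2.8)+3/4·(-3.8)+5/4·(-3.8)=-10.4; next y=2/5·0.8+1/2·(-10.4)=-4.88
n=3: y=-4.88, sp=-2, e=sp−y=2.88; I=-0.92, D=e−e_prev=5.68; u=1·2.88+3/4·(-0.92)+5/4·5.68=9.29; next y=2/5·(-4.88)+1/2·9.29=2.693
n=4: y=2.693, sp=-2, e=sp−y=-4.693; I=-5.613, D=e−e_prev=-7.573; u=1·(-4.693)+3/4·(-5.613)+5/4·(-7.573)=-18.369; next y=2/5·2.693+1/2·(-18.369)=-8.1073
n=5: y=-8.1073, sp=-2, e=sp−y=6.1073; I=0.4943, D=e−e_prev=10.8003; u=1·6.1073+3/4·0.4943+5/4·10.8003=19.9784; next y=2/5·(-8.1073)+1/2·19.9784=6.74628
n=6: y=6.74628, sp=-2, e=sp−y=-8.74628; I=-8.25198, D=e−e_prev=-14.85358; u=1·(-8.74628)+3/4·(-8.25198)+5/4·(-14.85358)=-33.50224; next y=2/5·6.74628+1/2·(-33.50224)=-14.052608
n=7: y=-14.052608, sp=-2, e=sp−y=12.052608; I=3.800628, D=e−e_prev=20.798888; u=1·12.052608+3/4·3.800628+5/4·20.798888=40.901689; next y=2/5·(-14.052608)+1/2·40.901689≈14.829801

0 -2 -6.000 0.000
1 -2 4.000 -3.000
2 -2 -10.400 0.800
3 -2 9.290 -4.880
4 -2 -18.369 2.693
5 -2 19.978 -8.107
6 -2 -33.502 6.746
7 -2 40.902 -14.053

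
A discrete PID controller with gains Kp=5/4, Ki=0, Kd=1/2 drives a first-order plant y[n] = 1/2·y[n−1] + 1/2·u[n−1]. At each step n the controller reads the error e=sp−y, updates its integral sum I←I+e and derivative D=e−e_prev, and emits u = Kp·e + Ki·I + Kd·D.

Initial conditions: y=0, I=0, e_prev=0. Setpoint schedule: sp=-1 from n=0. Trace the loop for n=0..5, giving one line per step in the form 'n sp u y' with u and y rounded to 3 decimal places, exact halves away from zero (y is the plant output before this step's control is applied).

(exact arithmetic carried between steps; '≈' marks a value shown rounded to 6 d.p. or computed from one; I and e_prev carry over from the previous line; the table rounds u and y to 3 d.p., halves away from zero)
n=0: y=0, sp=-1, e=sp−y=-1; I=-1, D=e−e_prev=-1; u=5/4·(-1)+0·(-1)+1/2·(-1)=-1.75; next y=1/2·0+1/2·(-1.75)=-0.875
n=1: y=-0.875, sp=-1, e=sp−y=-0.125; I=-1.125, D=e−e_prev=0.875; u=5/4·(-0.125)+0·(-1.125)+1/2·0.875=0.28125; next y=1/2·(-0.875)+1/2·0.28125=-0.296875
n=2: y=-0.296875, sp=-1, e=sp−y=-0.703125; I=-1.828125, D=e−e_prev=-0.578125; u=5/4·(-0.703125)+0·(-1.828125)+1/2·(-0.578125)≈-1.167969; next y=1/2·(-0.296875)+1/2·(-1.167969)≈-0.732422
n=3: y≈-0.732422, sp=-1, e=sp−y≈-0.267578; I≈-2.095703, D=e−e_prev≈0.435547; u=5/4·(-0.267578)+0·(-2.095703)+1/2·0.435547≈-0.116699; next y=1/2·(-0.732422)+1/2·(-0.116699)≈-0.424561
n=4: y≈-0.424561, sp=-1, e=sp−y≈-0.575439; I≈-2.671143, D=e−e_prev≈-0.307861; u=5/4·(-0.575439)+0·(-2.671143)+1/2·(-0.307861)≈-0.873230; next y=1/2·(-0.424561)+1/2·(-0.873230)≈-0.648895
n=5: y≈-0.648895, sp=-1, e=sp−y≈-0.351105; I≈-3.022247, D=e−e_prev≈0.224335; u=5/4·(-0.351105)+0·(-3.022247)+1/2·0.224335≈-0.326714; next y=1/2·(-0.648895)+1/2·(-0.326714)≈-0.487804

0 -1 -1.750 0.000
1 -1 0.281 -0.875
2 -1 -1.168 -0.297
3 -1 -0.117 -0.732
4 -1 -0.873 -0.425
5 -1 -0.327 -0.649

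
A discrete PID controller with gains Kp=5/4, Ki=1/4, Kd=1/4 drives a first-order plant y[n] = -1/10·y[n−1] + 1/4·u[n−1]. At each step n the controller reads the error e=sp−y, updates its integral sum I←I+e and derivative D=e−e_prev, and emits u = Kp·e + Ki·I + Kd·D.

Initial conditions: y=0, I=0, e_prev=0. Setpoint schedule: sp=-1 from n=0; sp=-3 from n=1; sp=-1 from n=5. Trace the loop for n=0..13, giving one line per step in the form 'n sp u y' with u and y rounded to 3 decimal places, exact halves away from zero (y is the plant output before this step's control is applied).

0 -1 -1.750 0.000
1 -3 -4.484 -0.438
2 -3 -3.615 -1.077
3 -3 -4.748 -0.796
4 -3 -4.683 -1.107
5 -1 -1.817 -1.060
6 -1 -3.536 -0.348
7 -1 -2.644 -0.849
8 -1 -3.285 -0.576
9 -1 -2.995 -0.764
10 -1 -3.260 -0.672
11 -1 -3.187 -0.748
12 -1 -3.314 -0.722
13 -1 -3.317 -0.756

(exact arithmetic carried between steps; '≈' marks a value shown rounded to 6 d.p. or computed from one; I and e_prev carry over from the previous line; the table rounds u and y to 3 d.p., halves away from zero)
n=0: y=0, sp=-1, e=sp−y=-1; I=-1, D=e−e_prev=-1; u=5/4·(-1)+1/4·(-1)+1/4·(-1)=-1.75; next y=-1/10·0+1/4·(-1.75)=-0.4375
n=1: y=-0.4375, sp=-3, e=sp−y=-2.5625; I=-3.5625, D=e−e_prev=-1.5625; u=5/4·(-2.5625)+1/4·(-3.5625)+1/4·(-1.5625)=-4.484375; next y=-1/10·(-0.4375)+1/4·(-4.484375)≈-1.077344
n=2: y≈-1.077344, sp=-3, e=sp−y≈-1.922656; I≈-5.485156, D=e−e_prev≈0.639844; u=5/4·(-1.922656)+1/4·(-5.485156)+1/4·0.639844≈-3.614648; next y=-1/10·(-1.077344)+1/4·(-3.614648)≈-0.795928
n=3: y≈-0.795928, sp=-3, e=sp−y≈-2.204072; I≈-7.689229, D=e−e_prev≈-0.281416; u=5/4·(-2.204072)+1/4·(-7.689229)+1/4·(-0.281416)≈-4.747751; next y=-1/10·(-0.795928)+1/4·(-4.747751)≈-1.107345
n=4: y≈-1.107345, sp=-3, e=sp−y≈-1.892655; I≈-9.581883, D=e−e_prev≈0.311417; u=5/4·(-1.892655)+1/4·(-9.581883)+1/4·0.311417≈-4.683435; next y=-1/10·(-1.107345)+1/4·(-4.683435)≈-1.060124
n=5: y≈-1.060124, sp=-1, e=sp−y≈0.060124; I≈-9.521759, D=e−e_prev≈1.952779; u=5/4·0.060124+1/4·(-9.521759)+1/4·1.952779≈-1.817090; next y=-1/10·(-1.060124)+1/4·(-1.817090)≈-0.348260
n=6: y≈-0.348260, sp=-1, e=sp−y≈-0.651740; I≈-10.173499, D=e−e_prev≈-0.711864; u=5/4·(-0.651740)+1/4·(-10.173499)+1/4·(-0.711864)≈-3.536016; next y=-1/10·(-0.348260)+1/4·(-3.536016)≈-0.849178
n=7: y≈-0.849178, sp=-1, e=sp−y≈-0.150822; I≈-10.324321, D=e−e_prev≈0.500918; u=5/4·(-0.150822)+1/4·(-10.324321)+1/4·0.500918≈-2.644378; next y=-1/10·(-0.849178)+1/4·(-2.644378)≈-0.576177
n=8: y≈-0.576177, sp=-1, e=sp−y≈-0.423823; I≈-10.748144, D=e−e_prev≈-0.273001; u=5/4·(-0.423823)+1/4·(-10.748144)+1/4·(-0.273001)≈-3.285065; next y=-1/10·(-0.576177)+1/4·(-3.285065)≈-0.763649
n=9: y≈-0.763649, sp=-1, e=sp−y≈-0.236351; I≈-10.984496, D=e−e_prev≈0.187472; u=5/4·(-0.236351)+1/4·(-10.984496)+1/4·0.187472≈-2.994695; next y=-1/10·(-0.763649)+1/4·(-2.994695)≈-0.672309
n=10: y≈-0.672309, sp=-1, e=sp−y≈-0.327691; I≈-11.312187, D=e−e_prev≈-0.091340; u=5/4·(-0.327691)+1/4·(-11.312187)+1/4·(-0.091340)≈-3.260496; next y=-1/10·(-0.672309)+1/4·(-3.260496)≈-0.747893
n=11: y≈-0.747893, sp=-1, e=sp−y≈-0.252107; I≈-11.564294, D=e−e_prev≈0.075584; u=5/4·(-0.252107)+1/4·(-11.564294)+1/4·0.075584≈-3.187311; next y=-1/10·(-0.747893)+1/4·(-3.187311)≈-0.722039
n=12: y≈-0.722039, sp=-1, e=sp−y≈-0.277961; I≈-11.842255, D=e−e_prev≈-0.025854; u=5/4·(-0.277961)+1/4·(-11.842255)+1/4·(-0.025854)≈-3.314479; next y=-1/10·(-0.722039)+1/4·(-3.314479)≈-0.756416
n=13: y≈-0.756416, sp=-1, e=sp−y≈-0.243584; I≈-12.085839, D=e−e_prev≈0.034377; u=5/4·(-0.243584)+1/4·(-12.085839)+1/4·0.034377≈-3.317345; next y=-1/10·(-0.756416)+1/4·(-3.317345)≈-0.753695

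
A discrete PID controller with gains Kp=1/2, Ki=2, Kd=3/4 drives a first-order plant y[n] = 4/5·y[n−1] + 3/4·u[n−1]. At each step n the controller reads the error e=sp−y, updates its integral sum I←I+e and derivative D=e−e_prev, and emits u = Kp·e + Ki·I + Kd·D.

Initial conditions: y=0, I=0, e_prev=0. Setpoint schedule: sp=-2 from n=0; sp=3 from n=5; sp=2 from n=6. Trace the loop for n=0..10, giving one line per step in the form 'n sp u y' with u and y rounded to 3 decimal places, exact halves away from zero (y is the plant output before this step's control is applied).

0 -2 -6.500 0.000
1 -2 6.844 -4.875
2 -2 -10.913 1.233
3 -2 14.604 -7.198
4 -2 -21.599 5.194
5 3 45.580 -12.044
6 2 -63.191 24.550
7 2 89.890 -27.753
8 2 -126.977 45.215
9 2 180.216 -59.061
10 2 -253.535 87.913

(exact arithmetic carried between steps; '≈' marks a value shown rounded to 6 d.p. or computed from one; I and e_prev carry over from the previous line; the table rounds u and y to 3 d.p., halves away from zero)
n=0: y=0, sp=-2, e=sp−y=-2; I=-2, D=e−e_prev=-2; u=1/2·(-2)+2·(-2)+3/4·(-2)=-6.5; next y=4/5·0+3/4·(-6.5)=-4.875
n=1: y=-4.875, sp=-2, e=sp−y=2.875; I=0.875, D=e−e_prev=4.875; u=1/2·2.875+2·0.875+3/4·4.875=6.84375; next y=4/5·(-4.875)+3/4·6.84375≈1.232813
n=2: y≈1.232813, sp=-2, e=sp−y≈-3.232813; I≈-2.357813, D=e−e_prev≈-6.107813; u=1/2·(-3.232813)+2·(-2.357813)+3/4·(-6.107813)≈-10.912891; next y=4/5·1.232813+3/4·(-10.912891)≈-7.198418
n=3: y≈-7.198418, sp=-2, e=sp−y≈5.198418; I≈2.840605, D=e−e_prev≈8.431230; u=1/2·5.198418+2·2.840605+3/4·8.431230≈14.603843; next y=4/5·(-7.198418)+3/4·14.603843≈5.194148
n=4: y≈5.194148, sp=-2, e=sp−y≈-7.194148; I≈-4.353542, D=e−e_prev≈-12.392566; u=1/2·(-7.194148)+2·(-4.353542)+3/4·(-12.392566)≈-21.598583; next y=4/5·5.194148+3/4·(-21.598583)≈-12.043619
n=5: y≈-12.043619, sp=3, e=sp−y≈15.043619; I≈10.690077, D=e−e_prev≈22.237766; u=1/2·15.043619+2·10.690077+3/4·22.237766≈45.580287; next y=4/5·(-12.043619)+3/4·45.580287≈24.550320
n=6: y≈24.550320, sp=2, e=sp−y≈-22.550320; I≈-11.860244, D=e−e_prev≈-37.593939; u=1/2·(-22.550320)+2·(-11.860244)+3/4·(-37.593939)≈-63.191103; next y=4/5·24.550320+3/4·(-63.191103)≈-27.753071
n=7: y≈-27.753071, sp=2, e=sp−y≈29.753071; I≈17.892827, D=e−e_prev≈52.303391; u=1/2·29.753071+2·17.892827+3/4·52.303391≈89.889732; next y=4/5·(-27.753071)+3/4·89.889732≈45.214842
n=8: y≈45.214842, sp=2, e=sp−y≈-43.214842; I≈-25.322016, D=e−e_prev≈-72.967913; u=1/2·(-43.214842)+2·(-25.322016)+3/4·(-72.967913)≈-126.977387; next y=4/5·45.214842+3/4·(-126.977387)≈-59.061167
n=9: y≈-59.061167, sp=2, e=sp−y≈61.061167; I≈35.739151, D=e−e_prev≈104.276009; u=1/2·61.061167+2·35.739151+3/4·104.276009≈180.215892; next y=4/5·(-59.061167)+3/4·180.215892≈87.912986
n=10: y≈87.912986, sp=2, e=sp−y≈-85.912986; I≈-50.173835, D=e−e_prev≈-146.974152; u=1/2·(-85.912986)+2·(-50.173835)+3/4·(-146.974152)≈-253.534776; next y=4/5·87.912986+3/4·(-253.534776)≈-119.820694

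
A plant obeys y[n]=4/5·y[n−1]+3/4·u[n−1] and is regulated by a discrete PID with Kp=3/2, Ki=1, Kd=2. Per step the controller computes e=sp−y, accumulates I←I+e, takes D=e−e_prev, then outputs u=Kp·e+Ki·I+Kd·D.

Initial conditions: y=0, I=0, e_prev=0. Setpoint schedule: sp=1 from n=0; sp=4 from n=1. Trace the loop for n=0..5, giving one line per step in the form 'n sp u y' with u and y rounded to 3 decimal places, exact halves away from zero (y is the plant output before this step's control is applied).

(exact arithmetic carried between steps; '≈' marks a value shown rounded to 6 d.p. or computed from one; I and e_prev carry over from the previous line; the table rounds u and y to 3 d.p., halves away from zero)
n=0: y=0, sp=1, e=sp−y=1; I=1, D=e−e_prev=1; u=3/2·1+1·1+2·1=4.5; next y=4/5·0+3/4·4.5=3.375
n=1: y=3.375, sp=4, e=sp−y=0.625; I=1.625, D=e−e_prev=-0.375; u=3/2·0.625+1·1.625+2·(-0.375)=1.8125; next y=4/5·3.375+3/4·1.8125=4.059375
n=2: y=4.059375, sp=4, e=sp−y=-0.059375; I=1.565625, D=e−e_prev=-0.684375; u=3/2·(-0.059375)+1·1.565625+2·(-0.684375)≈0.107813; next y=4/5·4.059375+3/4·0.107813≈3.328359
n=3: y≈3.328359, sp=4, e=sp−y≈0.671641; I≈2.237266, D=e−e_prev≈0.731016; u=3/2·0.671641+1·2.237266+2·0.731016≈4.706758; next y=4/5·3.328359+3/4·4.706758≈6.192756
n=4: y≈6.192756, sp=4, e=sp−y≈-2.192756; I≈0.044510, D=e−e_prev≈-2.864396; u=3/2·(-2.192756)+1·0.044510+2·(-2.864396)≈-8.973417; next y=4/5·6.192756+3/4·(-8.973417)≈-1.775858
n=5: y≈-1.775858, sp=4, e=sp−y≈5.775858; I≈5.820368, D=e−e_prev≈7.968614; u=3/2·5.775858+1·5.820368+2·7.968614≈30.421383; next y=4/5·(-1.775858)+3/4·30.421383≈21.395351

0 1 4.500 0.000
1 4 1.813 3.375
2 4 0.108 4.059
3 4 4.707 3.328
4 4 -8.973 6.193
5 4 30.421 -1.776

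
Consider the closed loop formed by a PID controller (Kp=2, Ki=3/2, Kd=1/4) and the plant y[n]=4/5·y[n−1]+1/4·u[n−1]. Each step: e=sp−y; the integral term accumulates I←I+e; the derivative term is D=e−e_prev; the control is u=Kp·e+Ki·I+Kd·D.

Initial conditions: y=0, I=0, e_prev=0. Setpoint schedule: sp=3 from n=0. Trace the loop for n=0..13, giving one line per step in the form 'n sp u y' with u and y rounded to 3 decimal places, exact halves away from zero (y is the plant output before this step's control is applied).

(exact arithmetic carried between steps; '≈' marks a value shown rounded to 6 d.p. or computed from one; I and e_prev carry over from the previous line; the table rounds u and y to 3 d.p., halves away from zero)
n=0: y=0, sp=3, e=sp−y=3; I=3, D=e−e_prev=3; u=2·3+3/2·3+1/4·3=11.25; next y=4/5·0+1/4·11.25=2.8125
n=1: y=2.8125, sp=3, e=sp−y=0.1875; I=3.1875, D=e−e_prev=-2.8125; u=2·0.1875+3/2·3.1875+1/4·(-2.8125)=4.453125; next y=4/5·2.8125+1/4·4.453125≈3.363281
n=2: y≈3.363281, sp=3, e=sp−y≈-0.363281; I≈2.824219, D=e−e_prev≈-0.550781; u=2·(-0.363281)+3/2·2.824219+1/4·(-0.550781)≈3.372070; next y=4/5·3.363281+1/4·3.372070≈3.533643
n=3: y≈3.533643, sp=3, e=sp−y≈-0.533643; I≈2.290576, D=e−e_prev≈-0.170361; u=2·(-0.533643)+3/2·2.290576+1/4·(-0.170361)≈2.325989; next y=4/5·3.533643+1/4·2.325989≈3.408411
n=4: y≈3.408411, sp=3, e=sp−y≈-0.408411; I≈1.882165, D=e−e_prev≈0.125231; u=2·(-0.408411)+3/2·1.882165+1/4·0.125231≈2.037733; next y=4/5·3.408411+1/4·2.037733≈3.236162
n=5: y≈3.236162, sp=3, e=sp−y≈-0.236162; I≈1.646003, D=e−e_prev≈0.172249; u=2·(-0.236162)+3/2·1.646003+1/4·0.172249≈2.039742; next y=4/5·3.236162+1/4·2.039742≈3.098865
n=6: y≈3.098865, sp=3, e=sp−y≈-0.098865; I≈1.547137, D=e−e_prev≈0.137297; u=2·(-0.098865)+3/2·1.547137+1/4·0.137297≈2.157300; next y=4/5·3.098865+1/4·2.157300≈3.018417
n=7: y≈3.018417, sp=3, e=sp−y≈-0.018417; I≈1.528720, D=e−e_prev≈0.080448; u=2·(-0.018417)+3/2·1.528720+1/4·0.080448≈2.276358; next y=4/5·3.018417+1/4·2.276358≈2.983823
n=8: y≈2.983823, sp=3, e=sp−y≈0.016177; I≈1.544897, D=e−e_prev≈0.034594; u=2·0.016177+3/2·1.544897+1/4·0.034594≈2.358347; next y=4/5·2.983823+1/4·2.358347≈2.976645
n=9: y≈2.976645, sp=3, e=sp−y≈0.023355; I≈1.568252, D=e−e_prev≈0.007178; u=2·0.023355+3/2·1.568252+1/4·0.007178≈2.400881; next y=4/5·2.976645+1/4·2.400881≈2.981537
n=10: y≈2.981537, sp=3, e=sp−y≈0.018463; I≈1.586715, D=e−e_prev≈-0.004891; u=2·0.018463+3/2·1.586715+1/4·(-0.004891)≈2.415776; next y=4/5·2.981537+1/4·2.415776≈2.989173
n=11: y≈2.989173, sp=3, e=sp−y≈0.010827; I≈1.597542, D=e−e_prev≈-0.007637; u=2·0.010827+3/2·1.597542+1/4·(-0.007637)≈2.416056; next y=4/5·2.989173+1/4·2.416056≈2.995353
n=12: y≈2.995353, sp=3, e=sp−y≈0.004647; I≈1.602189, D=e−e_prev≈-0.006179; u=2·0.004647+3/2·1.602189+1/4·(-0.006179)≈2.411033; next y=4/5·2.995353+1/4·2.411033≈2.999040
n=13: y≈2.999040, sp=3, e=sp−y≈0.000960; I≈1.603148, D=e−e_prev≈-0.003688; u=2·0.000960+3/2·1.603148+1/4·(-0.003688)≈2.405720; next y=4/5·2.999040+1/4·2.405720≈3.000662

0 3 11.250 0.000
1 3 4.453 2.813
2 3 3.372 3.363
3 3 2.326 3.534
4 3 2.038 3.408
5 3 2.040 3.236
6 3 2.157 3.099
7 3 2.276 3.018
8 3 2.358 2.984
9 3 2.401 2.977
10 3 2.416 2.982
11 3 2.416 2.989
12 3 2.411 2.995
13 3 2.406 2.999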